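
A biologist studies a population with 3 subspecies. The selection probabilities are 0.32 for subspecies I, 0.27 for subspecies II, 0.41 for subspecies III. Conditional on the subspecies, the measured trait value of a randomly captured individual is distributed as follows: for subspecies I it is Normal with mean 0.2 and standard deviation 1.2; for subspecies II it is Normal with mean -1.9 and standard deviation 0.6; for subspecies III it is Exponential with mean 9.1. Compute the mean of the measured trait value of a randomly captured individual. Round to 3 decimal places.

Component means — I: 0.2; II: -1.9; III: 9.1.
E[X] = 0.32·0.2 + 0.27·-1.9 + 0.41·9.1 = 3.282.

3.282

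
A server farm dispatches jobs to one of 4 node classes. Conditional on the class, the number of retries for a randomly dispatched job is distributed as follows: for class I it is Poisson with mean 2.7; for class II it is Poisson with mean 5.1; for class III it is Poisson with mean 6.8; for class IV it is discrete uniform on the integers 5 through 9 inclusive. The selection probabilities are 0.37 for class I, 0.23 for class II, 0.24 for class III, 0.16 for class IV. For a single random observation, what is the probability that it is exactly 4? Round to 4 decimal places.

Conditional on each class, P(X = 4): I: 0.148816; II: 0.171857; III: 0.0992252; IV: 0.
By total probability, P(X = 4) = 0.37·0.148816 + 0.23·0.171857 + 0.24·0.0992252 + 0.16·0 = 0.118403.

0.1184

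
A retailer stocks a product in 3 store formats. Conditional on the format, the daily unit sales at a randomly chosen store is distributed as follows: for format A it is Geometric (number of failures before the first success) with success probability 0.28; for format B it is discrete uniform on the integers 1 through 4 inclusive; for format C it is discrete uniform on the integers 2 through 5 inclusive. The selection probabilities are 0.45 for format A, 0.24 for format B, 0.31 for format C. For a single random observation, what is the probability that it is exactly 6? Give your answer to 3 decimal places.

0.018

Conditional on each format, P(X = 6): A: 0.0390079; B: 0; C: 0.
By total probability, P(X = 6) = 0.45·0.0390079 + 0.24·0 + 0.31·0 = 0.0175536.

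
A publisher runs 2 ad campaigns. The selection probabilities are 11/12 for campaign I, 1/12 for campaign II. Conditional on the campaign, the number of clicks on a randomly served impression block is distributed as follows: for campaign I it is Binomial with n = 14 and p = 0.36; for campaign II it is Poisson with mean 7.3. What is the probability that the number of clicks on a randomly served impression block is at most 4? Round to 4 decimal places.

0.3716

Conditional on each campaign, P(X ≤ 4): I: 0.392011; II: 0.14734.
By total probability, P(X ≤ 4) = 0.916667·0.392011 + 0.0833333·0.14734 = 0.371622.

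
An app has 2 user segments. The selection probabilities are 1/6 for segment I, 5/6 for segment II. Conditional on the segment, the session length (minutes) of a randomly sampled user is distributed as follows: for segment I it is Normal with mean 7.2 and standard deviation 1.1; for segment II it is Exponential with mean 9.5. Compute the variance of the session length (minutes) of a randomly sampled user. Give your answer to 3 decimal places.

Per component, I: μ=7.2, E[X²]=53.05; II: μ=9.5, E[X²]=180.5.
E[X] = 0.166667·7.2 + 0.833333·9.5 = 9.11667.
E[X²] = 0.166667·53.05 + 0.833333·180.5 = 159.258.
Var(X) = E[X²] − (E[X])² = 159.258 − 83.1136 = 76.1447.

76.145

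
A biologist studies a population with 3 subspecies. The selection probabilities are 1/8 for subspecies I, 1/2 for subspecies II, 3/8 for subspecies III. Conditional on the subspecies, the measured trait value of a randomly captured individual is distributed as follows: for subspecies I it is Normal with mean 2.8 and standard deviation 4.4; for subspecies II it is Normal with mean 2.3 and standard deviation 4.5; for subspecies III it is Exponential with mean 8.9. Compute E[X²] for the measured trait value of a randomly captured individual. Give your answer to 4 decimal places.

For each component E[X²] = Var + (mean)², giving I: 27.2; II: 25.54; III: 158.42.
Overall E[X²] = 0.125·27.2 + 0.5·25.54 + 0.375·158.42 = 75.5775.

75.5775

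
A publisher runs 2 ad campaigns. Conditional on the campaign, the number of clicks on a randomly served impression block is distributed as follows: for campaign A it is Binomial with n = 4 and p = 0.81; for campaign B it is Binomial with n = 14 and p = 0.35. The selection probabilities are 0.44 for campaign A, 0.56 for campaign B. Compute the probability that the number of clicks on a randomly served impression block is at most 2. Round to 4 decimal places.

0.1199

Conditional on each campaign, P(X ≤ 2): A: 0.165638; B: 0.0839266.
By total probability, P(X ≤ 2) = 0.44·0.165638 + 0.56·0.0839266 = 0.119879.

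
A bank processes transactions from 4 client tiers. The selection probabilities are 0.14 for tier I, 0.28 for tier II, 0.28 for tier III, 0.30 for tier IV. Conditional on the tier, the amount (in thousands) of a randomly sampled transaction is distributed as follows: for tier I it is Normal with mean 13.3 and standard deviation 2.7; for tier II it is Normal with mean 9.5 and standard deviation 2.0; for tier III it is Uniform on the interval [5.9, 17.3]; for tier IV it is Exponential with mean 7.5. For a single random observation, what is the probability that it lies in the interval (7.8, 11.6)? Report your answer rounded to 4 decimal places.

0.3531

Conditional on each tier, P(7.8 < X < 11.6): I: 0.243645; II: 0.655478; III: 0.333333; IV: 0.140498.
By total probability, P(7.8 < X < 11.6) = 0.14·0.243645 + 0.28·0.655478 + 0.28·0.333333 + 0.3·0.140498 = 0.353127.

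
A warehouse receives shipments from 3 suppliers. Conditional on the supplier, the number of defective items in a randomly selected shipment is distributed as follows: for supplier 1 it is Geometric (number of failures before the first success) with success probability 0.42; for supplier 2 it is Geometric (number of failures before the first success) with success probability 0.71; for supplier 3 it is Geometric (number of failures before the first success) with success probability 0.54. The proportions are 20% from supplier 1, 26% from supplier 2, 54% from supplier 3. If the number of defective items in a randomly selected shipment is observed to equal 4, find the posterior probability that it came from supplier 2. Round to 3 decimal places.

Likelihoods P(X=4 | ·): 1: 0.0475293; 2: 0.0050217; 3: 0.0241783.
Posterior ∝ prior × likelihood. Numerator for 2: 0.26·0.0050217 = 0.00130564.
Normalizing constant: 0.2·0.0475293 + 0.26·0.0050217 + 0.54·0.0241783 = 0.0238678.
P(2 | observation) = 0.00130564 / 0.0238678 = 0.0547031.

0.055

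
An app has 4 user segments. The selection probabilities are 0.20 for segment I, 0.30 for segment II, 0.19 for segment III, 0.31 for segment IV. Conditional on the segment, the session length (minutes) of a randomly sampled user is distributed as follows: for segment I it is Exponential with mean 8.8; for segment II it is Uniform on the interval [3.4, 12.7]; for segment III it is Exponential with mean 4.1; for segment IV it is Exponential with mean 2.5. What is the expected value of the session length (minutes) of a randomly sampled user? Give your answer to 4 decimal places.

5.7290

Component means — I: 8.8; II: 8.05; III: 4.1; IV: 2.5.
E[X] = 0.2·8.8 + 0.3·8.05 + 0.19·4.1 + 0.31·2.5 = 5.729.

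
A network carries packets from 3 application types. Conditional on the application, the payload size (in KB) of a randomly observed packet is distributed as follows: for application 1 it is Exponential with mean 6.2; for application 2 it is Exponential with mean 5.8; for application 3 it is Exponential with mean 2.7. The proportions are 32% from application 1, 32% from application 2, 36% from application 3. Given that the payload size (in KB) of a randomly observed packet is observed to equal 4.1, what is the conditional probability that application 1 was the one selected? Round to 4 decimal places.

Likelihoods f(4.1 | ·): 1: 0.0832556; 2: 0.0850297; 3: 0.0811245.
Posterior ∝ prior × likelihood. Numerator for 1: 0.32·0.0832556 = 0.0266418.
Normalizing constant: 0.32·0.0832556 + 0.32·0.0850297 + 0.36·0.0811245 = 0.0830561.
P(1 | observation) = 0.0266418 / 0.0830561 = 0.320769.

0.3208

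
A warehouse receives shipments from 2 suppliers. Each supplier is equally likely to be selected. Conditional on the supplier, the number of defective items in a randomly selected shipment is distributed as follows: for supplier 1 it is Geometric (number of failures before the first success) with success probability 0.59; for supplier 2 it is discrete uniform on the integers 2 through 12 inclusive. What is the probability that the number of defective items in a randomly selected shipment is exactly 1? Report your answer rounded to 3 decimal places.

0.121

Conditional on each supplier, P(X = 1): 1: 0.2419; 2: 0.
By total probability, P(X = 1) = 0.5·0.2419 + 0.5·0 = 0.12095.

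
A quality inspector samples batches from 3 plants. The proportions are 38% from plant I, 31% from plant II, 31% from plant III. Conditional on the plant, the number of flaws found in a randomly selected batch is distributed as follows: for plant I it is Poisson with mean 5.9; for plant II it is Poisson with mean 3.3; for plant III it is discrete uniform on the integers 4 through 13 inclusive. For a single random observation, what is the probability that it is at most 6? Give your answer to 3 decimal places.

Conditional on each plant, P(X ≤ 6): I: 0.622361; II: 0.949034; III: 0.3.
By total probability, P(X ≤ 6) = 0.38·0.622361 + 0.31·0.949034 + 0.31·0.3 = 0.623698.

0.624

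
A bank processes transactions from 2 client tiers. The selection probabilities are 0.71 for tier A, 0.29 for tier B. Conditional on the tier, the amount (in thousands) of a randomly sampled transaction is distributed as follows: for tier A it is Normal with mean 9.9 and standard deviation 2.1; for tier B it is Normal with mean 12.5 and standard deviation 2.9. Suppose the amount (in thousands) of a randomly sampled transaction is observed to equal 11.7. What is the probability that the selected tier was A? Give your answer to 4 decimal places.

0.7087

Likelihoods f(11.7 | ·): A: 0.131569; B: 0.13243.
Posterior ∝ prior × likelihood. Numerator for A: 0.71·0.131569 = 0.0934141.
Normalizing constant: 0.71·0.131569 + 0.29·0.13243 = 0.131819.
P(A | observation) = 0.0934141 / 0.131819 = 0.708655.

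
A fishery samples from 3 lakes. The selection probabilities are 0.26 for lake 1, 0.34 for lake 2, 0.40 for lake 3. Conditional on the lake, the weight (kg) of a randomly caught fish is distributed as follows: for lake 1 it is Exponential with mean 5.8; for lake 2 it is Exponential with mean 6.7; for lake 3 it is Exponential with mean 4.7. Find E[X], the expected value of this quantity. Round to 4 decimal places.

5.6660

Component means — 1: 5.8; 2: 6.7; 3: 4.7.
E[X] = 0.26·5.8 + 0.34·6.7 + 0.4·4.7 = 5.666.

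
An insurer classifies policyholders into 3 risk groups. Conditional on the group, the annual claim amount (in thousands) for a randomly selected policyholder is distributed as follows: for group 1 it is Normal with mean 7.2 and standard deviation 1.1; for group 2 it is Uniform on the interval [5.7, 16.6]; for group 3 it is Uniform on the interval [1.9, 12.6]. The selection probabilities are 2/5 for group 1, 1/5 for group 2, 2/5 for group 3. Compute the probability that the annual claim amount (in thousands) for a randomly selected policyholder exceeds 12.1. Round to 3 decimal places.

0.101

Conditional on each group, P(X > 12.1): 1: 4.20356e-06; 2: 0.412844; 3: 0.046729.
By total probability, P(X > 12.1) = 0.4·4.20356e-06 + 0.2·0.412844 + 0.4·0.046729 = 0.101262.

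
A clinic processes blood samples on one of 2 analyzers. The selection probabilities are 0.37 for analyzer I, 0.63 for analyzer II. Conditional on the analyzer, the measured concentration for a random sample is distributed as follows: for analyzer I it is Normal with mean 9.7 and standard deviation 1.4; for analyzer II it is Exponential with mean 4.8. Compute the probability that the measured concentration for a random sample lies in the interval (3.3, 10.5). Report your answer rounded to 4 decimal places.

Conditional on each analyzer, P(3.3 < X < 10.5): I: 0.716143; II: 0.390635.
By total probability, P(3.3 < X < 10.5) = 0.37·0.716143 + 0.63·0.390635 = 0.511073.

0.5111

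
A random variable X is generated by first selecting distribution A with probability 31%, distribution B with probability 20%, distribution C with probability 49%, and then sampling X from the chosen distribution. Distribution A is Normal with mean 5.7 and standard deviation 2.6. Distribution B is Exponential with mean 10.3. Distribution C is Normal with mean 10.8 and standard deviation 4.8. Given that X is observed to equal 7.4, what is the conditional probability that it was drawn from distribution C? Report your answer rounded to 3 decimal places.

0.398

Likelihoods f(7.4 | ·): A: 0.123909; B: 0.047331; C: 0.0646723.
Posterior ∝ prior × likelihood. Numerator for C: 0.49·0.0646723 = 0.0316894.
Normalizing constant: 0.31·0.123909 + 0.2·0.047331 + 0.49·0.0646723 = 0.0795674.
P(C | observation) = 0.0316894 / 0.0795674 = 0.398271.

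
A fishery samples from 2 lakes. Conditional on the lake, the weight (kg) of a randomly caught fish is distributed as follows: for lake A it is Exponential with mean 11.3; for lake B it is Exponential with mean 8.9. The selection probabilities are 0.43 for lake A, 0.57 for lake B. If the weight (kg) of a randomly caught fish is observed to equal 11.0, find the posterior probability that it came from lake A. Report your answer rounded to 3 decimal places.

Likelihoods f(11.0 | ·): A: 0.0334316; B: 0.0326469.
Posterior ∝ prior × likelihood. Numerator for A: 0.43·0.0334316 = 0.0143756.
Normalizing constant: 0.43·0.0334316 + 0.57·0.0326469 = 0.0329843.
P(A | observation) = 0.0143756 / 0.0329843 = 0.435831.

0.436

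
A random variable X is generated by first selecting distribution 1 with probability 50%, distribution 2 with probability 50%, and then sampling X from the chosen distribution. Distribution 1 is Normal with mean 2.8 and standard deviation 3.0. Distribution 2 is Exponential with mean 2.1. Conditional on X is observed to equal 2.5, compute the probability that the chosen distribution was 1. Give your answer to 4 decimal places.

0.4775

Likelihoods f(2.5 | ·): 1: 0.132318; 2: 0.144798.
Posterior ∝ prior × likelihood. Numerator for 1: 0.5·0.132318 = 0.0661588.
Normalizing constant: 0.5·0.132318 + 0.5·0.144798 = 0.138558.
P(1 | observation) = 0.0661588 / 0.138558 = 0.477481.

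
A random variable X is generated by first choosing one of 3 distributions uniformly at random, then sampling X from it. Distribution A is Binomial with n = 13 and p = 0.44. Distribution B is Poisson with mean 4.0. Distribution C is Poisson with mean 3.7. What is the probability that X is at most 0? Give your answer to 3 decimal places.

0.015

Conditional on each component, P(X ≤ 0): A: 0.000532653; B: 0.0183156; C: 0.0247235.
By total probability, P(X ≤ 0) = 0.333333·0.000532653 + 0.333333·0.0183156 + 0.333333·0.0247235 = 0.0145239.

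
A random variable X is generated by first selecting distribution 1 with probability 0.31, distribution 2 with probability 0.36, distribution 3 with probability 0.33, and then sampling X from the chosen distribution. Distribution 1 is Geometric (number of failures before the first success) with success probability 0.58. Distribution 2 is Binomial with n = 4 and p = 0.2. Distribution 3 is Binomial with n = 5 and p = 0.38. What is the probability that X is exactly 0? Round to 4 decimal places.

0.3575

Conditional on each component, P(X = 0): 1: 0.58; 2: 0.4096; 3: 0.0916133.
By total probability, P(X = 0) = 0.31·0.58 + 0.36·0.4096 + 0.33·0.0916133 = 0.357488.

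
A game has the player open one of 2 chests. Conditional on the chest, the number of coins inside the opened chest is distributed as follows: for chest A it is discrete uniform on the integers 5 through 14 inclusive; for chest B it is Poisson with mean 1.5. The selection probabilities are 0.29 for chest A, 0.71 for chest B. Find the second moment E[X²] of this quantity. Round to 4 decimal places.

31.2275

For each component E[X²] = Var + (mean)², giving A: 98.5; B: 3.75.
Overall E[X²] = 0.29·98.5 + 0.71·3.75 = 31.2275.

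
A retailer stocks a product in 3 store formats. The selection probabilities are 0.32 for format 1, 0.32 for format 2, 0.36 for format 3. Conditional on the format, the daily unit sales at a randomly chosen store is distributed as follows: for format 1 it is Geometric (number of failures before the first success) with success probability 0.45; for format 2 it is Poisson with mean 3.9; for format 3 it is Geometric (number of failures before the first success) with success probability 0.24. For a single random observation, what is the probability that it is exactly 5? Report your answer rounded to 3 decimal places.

0.078

Conditional on each format, P(X = 5): 1: 0.0226478; 2: 0.152193; 3: 0.0608526.
By total probability, P(X = 5) = 0.32·0.0226478 + 0.32·0.152193 + 0.36·0.0608526 = 0.0778558.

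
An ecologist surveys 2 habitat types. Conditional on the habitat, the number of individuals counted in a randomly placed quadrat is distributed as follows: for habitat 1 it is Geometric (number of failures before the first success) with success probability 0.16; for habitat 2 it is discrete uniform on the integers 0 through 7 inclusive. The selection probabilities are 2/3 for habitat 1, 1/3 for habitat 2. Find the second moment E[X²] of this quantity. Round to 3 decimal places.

For each component E[X²] = Var + (mean)², giving 1: 60.375; 2: 17.5.
Overall E[X²] = 0.666667·60.375 + 0.333333·17.5 = 46.0833.

46.083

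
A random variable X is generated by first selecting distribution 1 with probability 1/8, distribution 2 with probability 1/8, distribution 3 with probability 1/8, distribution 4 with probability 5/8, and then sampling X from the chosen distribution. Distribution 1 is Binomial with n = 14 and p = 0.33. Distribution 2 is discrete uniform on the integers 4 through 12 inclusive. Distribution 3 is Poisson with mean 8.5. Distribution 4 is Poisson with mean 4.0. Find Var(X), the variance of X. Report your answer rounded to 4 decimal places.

8.0625

Per component, 1: μ=4.62, E[X²]=24.4398; 2: μ=8, E[X²]=70.6667; 3: μ=8.5, E[X²]=80.75; 4: μ=4, E[X²]=20.
E[X] = 0.125·4.62 + 0.125·8 + 0.125·8.5 + 0.625·4 = 5.14.
E[X²] = 0.125·24.4398 + 0.125·70.6667 + 0.125·80.75 + 0.625·20 = 34.4821.
Var(X) = E[X²] − (E[X])² = 34.4821 − 26.4196 = 8.06246.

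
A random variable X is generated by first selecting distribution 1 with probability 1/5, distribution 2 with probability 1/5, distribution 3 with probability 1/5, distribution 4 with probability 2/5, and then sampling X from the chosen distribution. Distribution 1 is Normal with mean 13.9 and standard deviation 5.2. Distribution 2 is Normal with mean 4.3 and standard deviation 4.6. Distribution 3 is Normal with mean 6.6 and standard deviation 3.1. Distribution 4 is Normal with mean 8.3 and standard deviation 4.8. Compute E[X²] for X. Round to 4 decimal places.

99.3860

For each component E[X²] = Var + (mean)², giving 1: 220.25; 2: 39.65; 3: 53.17; 4: 91.93.
Overall E[X²] = 0.2·220.25 + 0.2·39.65 + 0.2·53.17 + 0.4·91.93 = 99.386.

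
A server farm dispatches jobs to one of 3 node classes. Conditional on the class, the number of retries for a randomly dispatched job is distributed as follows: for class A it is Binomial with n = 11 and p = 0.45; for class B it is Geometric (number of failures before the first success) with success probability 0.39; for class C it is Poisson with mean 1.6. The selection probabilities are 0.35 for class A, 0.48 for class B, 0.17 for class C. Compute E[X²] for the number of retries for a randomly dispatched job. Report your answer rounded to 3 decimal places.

For each component E[X²] = Var + (mean)², giving A: 27.225; B: 6.45694; C: 4.16.
Overall E[X²] = 0.35·27.225 + 0.48·6.45694 + 0.17·4.16 = 13.3353.

13.335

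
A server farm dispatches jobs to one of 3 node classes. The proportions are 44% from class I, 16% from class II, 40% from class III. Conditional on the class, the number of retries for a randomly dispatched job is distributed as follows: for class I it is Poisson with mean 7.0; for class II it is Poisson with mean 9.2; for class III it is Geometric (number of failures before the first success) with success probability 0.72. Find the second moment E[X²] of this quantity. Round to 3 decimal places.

39.931

For each component E[X²] = Var + (mean)², giving I: 56; II: 93.84; III: 0.691358.
Overall E[X²] = 0.44·56 + 0.16·93.84 + 0.4·0.691358 = 39.9309.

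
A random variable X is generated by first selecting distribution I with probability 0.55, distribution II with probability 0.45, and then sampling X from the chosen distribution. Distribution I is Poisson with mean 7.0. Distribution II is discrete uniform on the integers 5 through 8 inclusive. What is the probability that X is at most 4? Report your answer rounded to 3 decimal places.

0.095

Conditional on each component, P(X ≤ 4): I: 0.172992; II: 0.
By total probability, P(X ≤ 4) = 0.55·0.172992 + 0.45·0 = 0.0951454.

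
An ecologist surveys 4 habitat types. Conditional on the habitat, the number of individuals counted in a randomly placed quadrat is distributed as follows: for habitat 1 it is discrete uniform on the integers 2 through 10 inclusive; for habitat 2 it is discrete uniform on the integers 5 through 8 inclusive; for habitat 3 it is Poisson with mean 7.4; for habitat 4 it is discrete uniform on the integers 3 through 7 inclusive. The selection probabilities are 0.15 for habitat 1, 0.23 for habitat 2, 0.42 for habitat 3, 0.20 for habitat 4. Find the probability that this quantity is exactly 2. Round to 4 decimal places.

0.0237

Conditional on each habitat, P(X = 2): 1: 0.111111; 2: 0; 3: 0.0167361; 4: 0.
By total probability, P(X = 2) = 0.15·0.111111 + 0.23·0 + 0.42·0.0167361 + 0.2·0 = 0.0236958.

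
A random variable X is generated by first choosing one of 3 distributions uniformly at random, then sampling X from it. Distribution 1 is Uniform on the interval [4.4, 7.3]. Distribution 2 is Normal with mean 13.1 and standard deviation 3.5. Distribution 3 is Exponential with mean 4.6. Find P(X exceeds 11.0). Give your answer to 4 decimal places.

Conditional on each component, P(X > 11.0): 1: 0; 2: 0.725747; 3: 0.0915102.
By total probability, P(X > 11.0) = 0.333333·0 + 0.333333·0.725747 + 0.333333·0.0915102 = 0.272419.

0.2724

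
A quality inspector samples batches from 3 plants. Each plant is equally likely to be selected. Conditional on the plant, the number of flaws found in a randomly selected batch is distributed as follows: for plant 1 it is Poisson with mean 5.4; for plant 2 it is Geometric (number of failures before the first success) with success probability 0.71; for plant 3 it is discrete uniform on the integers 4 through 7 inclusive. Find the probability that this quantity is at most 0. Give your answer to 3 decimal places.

0.238

Conditional on each plant, P(X ≤ 0): 1: 0.00451658; 2: 0.71; 3: 0.
By total probability, P(X ≤ 0) = 0.333333·0.00451658 + 0.333333·0.71 + 0.333333·0 = 0.238172.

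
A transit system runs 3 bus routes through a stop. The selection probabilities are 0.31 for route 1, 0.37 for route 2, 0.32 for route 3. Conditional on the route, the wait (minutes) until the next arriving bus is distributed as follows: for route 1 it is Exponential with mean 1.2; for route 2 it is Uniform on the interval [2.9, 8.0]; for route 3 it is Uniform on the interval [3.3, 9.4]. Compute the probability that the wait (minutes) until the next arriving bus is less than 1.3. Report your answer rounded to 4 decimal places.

0.2051

Conditional on each route, P(X < 1.3): 1: 0.661535; 2: 0; 3: 0.
By total probability, P(X < 1.3) = 0.31·0.661535 + 0.37·0 + 0.32·0 = 0.205076.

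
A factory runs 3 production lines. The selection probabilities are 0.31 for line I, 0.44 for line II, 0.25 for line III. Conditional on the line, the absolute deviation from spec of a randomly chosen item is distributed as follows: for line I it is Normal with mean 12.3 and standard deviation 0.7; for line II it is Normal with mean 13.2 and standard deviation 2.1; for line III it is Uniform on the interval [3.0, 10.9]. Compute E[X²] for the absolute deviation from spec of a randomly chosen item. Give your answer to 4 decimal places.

For each component E[X²] = Var + (mean)², giving I: 151.78; II: 178.65; III: 53.5033.
Overall E[X²] = 0.31·151.78 + 0.44·178.65 + 0.25·53.5033 = 139.034.

139.0336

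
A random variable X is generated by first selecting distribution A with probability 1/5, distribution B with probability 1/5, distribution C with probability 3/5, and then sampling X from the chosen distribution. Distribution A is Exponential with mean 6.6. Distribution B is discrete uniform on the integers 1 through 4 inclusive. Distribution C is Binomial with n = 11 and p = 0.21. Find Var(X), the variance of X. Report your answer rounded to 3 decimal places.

12.942

Per component, A: μ=6.6, E[X²]=87.12; B: μ=2.5, E[X²]=7.5; C: μ=2.31, E[X²]=7.161.
E[X] = 0.2·6.6 + 0.2·2.5 + 0.6·2.31 = 3.206.
E[X²] = 0.2·87.12 + 0.2·7.5 + 0.6·7.161 = 23.2206.
Var(X) = E[X²] − (E[X])² = 23.2206 − 10.2784 = 12.9422.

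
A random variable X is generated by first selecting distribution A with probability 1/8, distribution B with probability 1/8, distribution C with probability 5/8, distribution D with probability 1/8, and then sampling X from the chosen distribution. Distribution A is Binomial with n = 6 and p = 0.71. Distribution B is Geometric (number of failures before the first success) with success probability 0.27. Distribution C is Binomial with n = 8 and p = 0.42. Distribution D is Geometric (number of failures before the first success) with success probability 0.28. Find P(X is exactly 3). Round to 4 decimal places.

Conditional on each component, P(X = 3): A: 0.174582; B: 0.105035; C: 0.272318; D: 0.104509.
By total probability, P(X = 3) = 0.125·0.174582 + 0.125·0.105035 + 0.625·0.272318 + 0.125·0.104509 = 0.218214.

0.2182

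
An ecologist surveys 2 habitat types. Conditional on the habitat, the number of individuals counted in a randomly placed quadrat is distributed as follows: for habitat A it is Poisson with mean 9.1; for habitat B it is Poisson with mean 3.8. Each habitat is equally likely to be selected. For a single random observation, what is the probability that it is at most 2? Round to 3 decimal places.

Conditional on each habitat, P(X ≤ 2): A: 0.00575135; B: 0.268897.
By total probability, P(X ≤ 2) = 0.5·0.00575135 + 0.5·0.268897 = 0.137324.

0.137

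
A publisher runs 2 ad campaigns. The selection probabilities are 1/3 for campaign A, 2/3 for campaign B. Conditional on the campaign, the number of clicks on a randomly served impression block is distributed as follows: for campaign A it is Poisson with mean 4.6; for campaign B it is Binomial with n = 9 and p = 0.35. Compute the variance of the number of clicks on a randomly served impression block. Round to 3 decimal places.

3.366

Per component, A: μ=4.6, E[X²]=25.76; B: μ=3.15, E[X²]=11.97.
E[X] = 0.333333·4.6 + 0.666667·3.15 = 3.63333.
E[X²] = 0.333333·25.76 + 0.666667·11.97 = 16.5667.
Var(X) = E[X²] − (E[X])² = 16.5667 − 13.2011 = 3.36556.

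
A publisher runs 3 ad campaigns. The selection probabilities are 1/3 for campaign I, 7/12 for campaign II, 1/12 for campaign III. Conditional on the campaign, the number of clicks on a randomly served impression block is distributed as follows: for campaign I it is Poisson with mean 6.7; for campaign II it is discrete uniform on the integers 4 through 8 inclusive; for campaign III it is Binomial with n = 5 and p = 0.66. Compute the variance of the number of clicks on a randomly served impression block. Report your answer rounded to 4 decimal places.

Per component, I: μ=6.7, E[X²]=51.59; II: μ=6, E[X²]=38; III: μ=3.3, E[X²]=12.012.
E[X] = 0.333333·6.7 + 0.583333·6 + 0.0833333·3.3 = 6.00833.
E[X²] = 0.333333·51.59 + 0.583333·38 + 0.0833333·12.012 = 40.3643.
Var(X) = E[X²] − (E[X])² = 40.3643 − 36.1001 = 4.26426.

4.2643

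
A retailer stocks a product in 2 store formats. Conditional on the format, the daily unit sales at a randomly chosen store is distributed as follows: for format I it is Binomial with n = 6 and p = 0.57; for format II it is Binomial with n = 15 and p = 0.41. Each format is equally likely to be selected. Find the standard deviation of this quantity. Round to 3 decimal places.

2.101

Per component, I: μ=3.42, E[X²]=13.167; II: μ=6.15, E[X²]=41.451.
E[X] = 0.5·3.42 + 0.5·6.15 = 4.785.
E[X²] = 0.5·13.167 + 0.5·41.451 = 27.309.
Var(X) = E[X²] − (E[X])² = 27.309 − 22.8962 = 4.41277.
SD(X) = √4.41277 = 2.10066.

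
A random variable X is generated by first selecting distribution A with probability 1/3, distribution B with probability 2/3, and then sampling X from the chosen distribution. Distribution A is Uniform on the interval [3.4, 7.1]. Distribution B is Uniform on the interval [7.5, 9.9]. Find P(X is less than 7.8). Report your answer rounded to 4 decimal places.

0.4167

Conditional on each component, P(X < 7.8): A: 1; B: 0.125.
By total probability, P(X < 7.8) = 0.333333·1 + 0.666667·0.125 = 0.416667.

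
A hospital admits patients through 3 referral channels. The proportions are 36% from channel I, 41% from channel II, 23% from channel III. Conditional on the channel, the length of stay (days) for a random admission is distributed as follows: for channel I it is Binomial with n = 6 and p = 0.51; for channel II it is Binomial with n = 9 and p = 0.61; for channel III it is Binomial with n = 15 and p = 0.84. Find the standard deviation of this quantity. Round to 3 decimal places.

3.880

Per component, I: μ=3.06, E[X²]=10.863; II: μ=5.49, E[X²]=32.2812; III: μ=12.6, E[X²]=160.776.
E[X] = 0.36·3.06 + 0.41·5.49 + 0.23·12.6 = 6.2505.
E[X²] = 0.36·10.863 + 0.41·32.2812 + 0.23·160.776 = 54.1245.
Var(X) = E[X²] − (E[X])² = 54.1245 − 39.0688 = 15.0557.
SD(X) = √15.0557 = 3.88017.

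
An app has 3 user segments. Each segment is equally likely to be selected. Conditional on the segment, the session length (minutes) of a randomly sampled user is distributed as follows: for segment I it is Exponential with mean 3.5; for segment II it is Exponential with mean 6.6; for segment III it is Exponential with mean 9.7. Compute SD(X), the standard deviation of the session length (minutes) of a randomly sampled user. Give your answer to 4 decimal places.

Per component, I: μ=3.5, E[X²]=24.5; II: μ=6.6, E[X²]=87.12; III: μ=9.7, E[X²]=188.18.
E[X] = 0.333333·3.5 + 0.333333·6.6 + 0.333333·9.7 = 6.6.
E[X²] = 0.333333·24.5 + 0.333333·87.12 + 0.333333·188.18 = 99.9333.
Var(X) = E[X²] − (E[X])² = 99.9333 − 43.56 = 56.3733.
SD(X) = √56.3733 = 7.50822.

7.5082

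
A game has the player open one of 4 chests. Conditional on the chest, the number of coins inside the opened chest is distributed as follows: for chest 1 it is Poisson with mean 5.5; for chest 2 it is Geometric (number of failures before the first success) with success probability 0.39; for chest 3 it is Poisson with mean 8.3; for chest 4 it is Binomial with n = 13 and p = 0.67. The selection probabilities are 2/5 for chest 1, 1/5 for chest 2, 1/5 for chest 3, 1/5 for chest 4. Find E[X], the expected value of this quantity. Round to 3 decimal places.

Component means — 1: 5.5; 2: 1.5641; 3: 8.3; 4: 8.71.
E[X] = 0.4·5.5 + 0.2·1.5641 + 0.2·8.3 + 0.2·8.71 = 5.91482.

5.915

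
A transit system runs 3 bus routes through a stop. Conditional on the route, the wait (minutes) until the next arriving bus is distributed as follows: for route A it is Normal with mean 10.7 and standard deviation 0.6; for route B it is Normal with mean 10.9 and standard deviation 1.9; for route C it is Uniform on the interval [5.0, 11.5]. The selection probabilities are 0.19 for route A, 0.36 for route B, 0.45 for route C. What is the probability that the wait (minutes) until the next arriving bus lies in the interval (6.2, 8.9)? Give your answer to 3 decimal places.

0.237

Conditional on each route, P(6.2 < X < 8.9): A: 0.0013499; B: 0.139569; C: 0.415385.
By total probability, P(6.2 < X < 8.9) = 0.19·0.0013499 + 0.36·0.139569 + 0.45·0.415385 = 0.237424.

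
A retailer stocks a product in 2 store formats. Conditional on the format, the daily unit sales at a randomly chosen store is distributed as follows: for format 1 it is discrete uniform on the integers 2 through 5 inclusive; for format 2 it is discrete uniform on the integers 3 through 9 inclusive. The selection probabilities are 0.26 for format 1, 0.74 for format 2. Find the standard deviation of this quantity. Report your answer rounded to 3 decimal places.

Per component, 1: μ=3.5, E[X²]=13.5; 2: μ=6, E[X²]=40.
E[X] = 0.26·3.5 + 0.74·6 = 5.35.
E[X²] = 0.26·13.5 + 0.74·40 = 33.11.
Var(X) = E[X²] − (E[X])² = 33.11 − 28.6225 = 4.4875.
SD(X) = √4.4875 = 2.11837.

2.118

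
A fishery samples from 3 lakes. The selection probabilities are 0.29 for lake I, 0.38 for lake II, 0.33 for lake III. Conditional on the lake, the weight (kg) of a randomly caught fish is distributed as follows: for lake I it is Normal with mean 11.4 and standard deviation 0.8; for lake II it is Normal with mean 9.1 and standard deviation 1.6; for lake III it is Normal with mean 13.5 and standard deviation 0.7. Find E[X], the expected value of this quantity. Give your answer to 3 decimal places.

Component means — I: 11.4; II: 9.1; III: 13.5.
E[X] = 0.29·11.4 + 0.38·9.1 + 0.33·13.5 = 11.219.

11.219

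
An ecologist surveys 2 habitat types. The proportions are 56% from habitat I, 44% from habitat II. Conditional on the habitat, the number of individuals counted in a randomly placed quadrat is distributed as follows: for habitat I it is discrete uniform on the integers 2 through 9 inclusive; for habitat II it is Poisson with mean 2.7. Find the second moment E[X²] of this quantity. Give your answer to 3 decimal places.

24.276

For each component E[X²] = Var + (mean)², giving I: 35.5; II: 9.99.
Overall E[X²] = 0.56·35.5 + 0.44·9.99 = 24.2756.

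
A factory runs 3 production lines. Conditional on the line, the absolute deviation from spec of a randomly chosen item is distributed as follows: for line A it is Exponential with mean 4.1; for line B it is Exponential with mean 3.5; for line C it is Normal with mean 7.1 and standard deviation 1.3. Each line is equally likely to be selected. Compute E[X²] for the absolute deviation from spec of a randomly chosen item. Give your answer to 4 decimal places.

For each component E[X²] = Var + (mean)², giving A: 33.62; B: 24.5; C: 52.1.
Overall E[X²] = 0.333333·33.62 + 0.333333·24.5 + 0.333333·52.1 = 36.74.

36.7400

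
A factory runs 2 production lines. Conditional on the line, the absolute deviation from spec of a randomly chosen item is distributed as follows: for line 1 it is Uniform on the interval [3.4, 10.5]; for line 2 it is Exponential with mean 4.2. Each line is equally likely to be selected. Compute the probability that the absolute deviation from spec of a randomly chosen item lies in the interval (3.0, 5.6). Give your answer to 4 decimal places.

Conditional on each line, P(3.0 < X < 5.6): 1: 0.309859; 2: 0.225945.
By total probability, P(3.0 < X < 5.6) = 0.5·0.309859 + 0.5·0.225945 = 0.267902.

0.2679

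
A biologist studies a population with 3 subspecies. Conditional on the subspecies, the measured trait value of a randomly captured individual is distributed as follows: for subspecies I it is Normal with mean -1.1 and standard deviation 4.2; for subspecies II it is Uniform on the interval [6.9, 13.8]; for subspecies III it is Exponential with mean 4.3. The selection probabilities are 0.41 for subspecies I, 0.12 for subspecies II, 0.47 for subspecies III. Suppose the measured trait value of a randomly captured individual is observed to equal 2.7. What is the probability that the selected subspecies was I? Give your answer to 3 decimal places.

Likelihoods f(2.7 | ·): I: 0.063082; II: 0; III: 0.124118.
Posterior ∝ prior × likelihood. Numerator for I: 0.41·0.063082 = 0.0258636.
Normalizing constant: 0.41·0.063082 + 0.12·0 + 0.47·0.124118 = 0.0841991.
P(I | observation) = 0.0258636 / 0.0841991 = 0.307172.

0.307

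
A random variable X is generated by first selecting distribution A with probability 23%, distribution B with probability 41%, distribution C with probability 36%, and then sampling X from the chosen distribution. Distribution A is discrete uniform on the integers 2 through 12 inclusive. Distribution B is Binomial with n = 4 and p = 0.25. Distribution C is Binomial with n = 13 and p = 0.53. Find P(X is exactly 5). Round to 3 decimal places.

Conditional on each component, P(X = 5): A: 0.0909091; B: 0; C: 0.128157.
By total probability, P(X = 5) = 0.23·0.0909091 + 0.41·0 + 0.36·0.128157 = 0.0670454.

0.067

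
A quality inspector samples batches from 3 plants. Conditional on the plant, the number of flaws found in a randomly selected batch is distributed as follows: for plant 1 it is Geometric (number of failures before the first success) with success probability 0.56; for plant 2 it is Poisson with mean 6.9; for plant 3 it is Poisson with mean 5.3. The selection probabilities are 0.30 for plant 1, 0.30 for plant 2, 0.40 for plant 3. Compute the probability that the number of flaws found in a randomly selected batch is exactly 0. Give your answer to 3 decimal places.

Conditional on each plant, P(X = 0): 1: 0.56; 2: 0.00100779; 3: 0.00499159.
By total probability, P(X = 0) = 0.3·0.56 + 0.3·0.00100779 + 0.4·0.00499159 = 0.170299.

0.170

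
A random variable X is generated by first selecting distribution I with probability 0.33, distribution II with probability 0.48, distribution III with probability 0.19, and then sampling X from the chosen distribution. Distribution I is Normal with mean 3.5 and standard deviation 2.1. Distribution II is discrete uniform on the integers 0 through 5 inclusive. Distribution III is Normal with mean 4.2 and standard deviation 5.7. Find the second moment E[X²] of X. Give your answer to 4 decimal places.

For each component E[X²] = Var + (mean)², giving I: 16.66; II: 9.16667; III: 50.13.
Overall E[X²] = 0.33·16.66 + 0.48·9.16667 + 0.19·50.13 = 19.4225.

19.4225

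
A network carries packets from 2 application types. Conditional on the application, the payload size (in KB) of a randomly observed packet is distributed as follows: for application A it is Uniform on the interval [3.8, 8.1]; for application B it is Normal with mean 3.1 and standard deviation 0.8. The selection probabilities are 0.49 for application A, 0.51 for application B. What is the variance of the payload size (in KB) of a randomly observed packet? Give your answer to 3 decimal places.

3.111

Per component, A: μ=5.95, E[X²]=36.9433; B: μ=3.1, E[X²]=10.25.
E[X] = 0.49·5.95 + 0.51·3.1 = 4.4965.
E[X²] = 0.49·36.9433 + 0.51·10.25 = 23.3297.
Var(X) = E[X²] − (E[X])² = 23.3297 − 20.2185 = 3.11122.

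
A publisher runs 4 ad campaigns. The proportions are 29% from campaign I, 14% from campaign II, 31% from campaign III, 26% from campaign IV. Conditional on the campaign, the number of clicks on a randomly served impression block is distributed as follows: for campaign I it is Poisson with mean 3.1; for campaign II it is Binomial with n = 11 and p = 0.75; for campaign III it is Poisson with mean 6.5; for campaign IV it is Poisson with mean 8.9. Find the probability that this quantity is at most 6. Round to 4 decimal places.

Conditional on each campaign, P(X ≤ 6): I: 0.961196; II: 0.114626; III: 0.526524; IV: 0.216042.
By total probability, P(X ≤ 6) = 0.29·0.961196 + 0.14·0.114626 + 0.31·0.526524 + 0.26·0.216042 = 0.514188.

0.5142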